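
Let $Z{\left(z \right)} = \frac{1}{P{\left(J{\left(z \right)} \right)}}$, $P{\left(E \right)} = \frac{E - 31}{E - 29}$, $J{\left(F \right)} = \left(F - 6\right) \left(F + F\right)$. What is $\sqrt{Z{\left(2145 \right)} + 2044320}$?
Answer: $\frac{\sqrt{3513065353534390031}}{1310897} \approx 1429.8$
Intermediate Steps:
$J{\left(F \right)} = 2 F \left(-6 + F\right)$ ($J{\left(F \right)} = \left(-6 + F\right) 2 F = 2 F \left(-6 + F\right)$)
$P{\left(E \right)} = \frac{-31 + E}{-29 + E}$
$Z{\left(z \right)} = \frac{-29 + 2 z \left(-6 + z\right)}{-31 + 2 z \left(-6 + z\right)}$ ($Z{\left(z \right)} = \frac{1}{\frac{1}{-29 + 2 z \left(-6 + z\right)} \left(-31 + 2 z \left(-6 + z\right)\right)} = \frac{-29 + 2 z \left(-6 + z\right)}{-31 + 2 z \left(-6 + z\right)}$)
$\sqrt{Z{\left(2145 \right)} + 2044320} = \sqrt{\frac{-29 + 2 \cdot 2145 \left(-6 + 2145\right)}{-31 + 2 \cdot 2145 \left(-6 + 2145\right)} + 2044320} = \sqrt{\frac{-29 + 2 \cdot 2145 \cdot 2139}{-31 + 2 \cdot 2145 \cdot 2139} + 2044320} = \sqrt{\frac{-29 + 9176310}{-31 + 9176310} + 2044320} = \sqrt{\frac{1}{9176279} \cdot 9176281 + 2044320} = \sqrt{\frac{9176281}{9176279} + 2044320} = \sqrt{\frac{18759259861561}{9176279}} = \frac{\sqrt{3513065353534390031}}{1310897}$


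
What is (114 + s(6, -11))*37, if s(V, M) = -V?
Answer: 3996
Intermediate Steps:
(114 + s(6, -11))*37 = (114 - 1*6)*37 = (114 - 6)*37 = 108*37 = 3996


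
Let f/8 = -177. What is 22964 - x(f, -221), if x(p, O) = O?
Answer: 23185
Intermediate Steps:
f = -1416 (f = 8*(-177) = -1416)
22964 - x(f, -221) = 22964 - 1*(-221) = 22964 + 221 = 23185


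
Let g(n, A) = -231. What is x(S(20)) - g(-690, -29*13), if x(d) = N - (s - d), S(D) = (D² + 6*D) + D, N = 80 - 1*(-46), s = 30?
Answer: 867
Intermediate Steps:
N = 126 (N = 80 + 46 = 126)
S(D) = D² + 7*D
x(d) = 96 + d (x(d) = 126 - (30 - d) = 126 + (-30 + d) = 96 + d)
x(S(20)) - g(-690, -29*13) = (96 + 20*(7 + 20)) - 1*(-231) = (96 + 20*27) + 231 = (96 + 540) + 231 = 636 + 231 = 867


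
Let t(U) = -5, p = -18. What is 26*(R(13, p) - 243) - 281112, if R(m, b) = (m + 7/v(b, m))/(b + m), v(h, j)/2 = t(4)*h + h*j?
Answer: -206998181/720 ≈ -2.8750e+5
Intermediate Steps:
v(h, j) = -10*h + 2*h*j (v(h, j) = 2*(-5*h + h*j) = -10*h + 2*h*j)
R(m, b) = (m + 7/(2*b*(-5 + m)))/(b + m) (R(m, b) = (m + 7/((2*b*(-5 + m))))/(b + m) = (m + 7*(1/(2*b*(-5 + m))))/(b + m) = (m + 7/(2*b*(-5 + m)))/(b + m))
26*(R(13, p) - 243) - 281112 = 26*((7/2 - 18*13*(-5 + 13))/((-18)*(-5 + 13)*(-18 + 13)) - 243) - 281112 = 26*(-1/18*(7/2 - 18*13*8)/(8*(-5)) - 243) - 281112 = 26*(-1/18*⅛*(-⅕)*(7/2 - 1872) - 243) - 281112 = 26*(-1/18*⅛*(-⅕)*(-3737/2) - 243) - 281112 = 26*(-3737/1440 - 243) - 281112 = 26*(-353657/1440) - 281112 = -4597541/720 - 281112 = -206998181/720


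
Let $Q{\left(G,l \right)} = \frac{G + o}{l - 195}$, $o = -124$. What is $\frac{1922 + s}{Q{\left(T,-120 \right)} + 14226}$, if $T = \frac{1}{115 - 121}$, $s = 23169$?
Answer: $\frac{9484398}{5377577} \approx 1.7637$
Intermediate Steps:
$T = - \frac{1}{6}$ ($T = \frac{1}{-6} = - \frac{1}{6} \approx -0.16667$)
$Q{\left(G,l \right)} = \frac{-124 + G}{-195 + l}$ ($Q{\left(G,l \right)} = \frac{G - 124}{l - 195} = \frac{-124 + G}{-195 + l}$)
$\frac{1922 + s}{Q{\left(T,-120 \right)} + 14226} = \frac{1922 + 23169}{\frac{-124 - \frac{1}{6}}{-195 - 120} + 14226} = \frac{25091}{\frac{1}{-315} \left(- \frac{745}{6}\right) + 14226} = \frac{25091}{\left(- \frac{1}{315}\right) \left(- \frac{745}{6}\right) + 14226} = \frac{25091}{\frac{149}{378} + 14226} = \frac{25091}{\frac{5377577}{378}} = 25091 \cdot \frac{378}{5377577} = \frac{9484398}{5377577}$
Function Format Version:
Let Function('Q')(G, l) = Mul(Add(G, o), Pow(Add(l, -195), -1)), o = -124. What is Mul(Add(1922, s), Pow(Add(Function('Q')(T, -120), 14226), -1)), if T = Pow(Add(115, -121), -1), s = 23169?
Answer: Rational(9484398, 5377577) ≈ 1.7637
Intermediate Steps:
T = Rational(-1, 6) (T = Pow(-6, -1) = Rational(-1, 6) ≈ -0.16667)
Function('Q')(G, l) = Mul(Pow(Add(-195, l), -1), Add(-124, G)) (Function('Q')(G, l) = Mul(Add(G, -124), Pow(Add(l, -195), -1)) = Mul(Add(-124, G), Pow(Add(-195, l), -1)) = Mul(Pow(Add(-195, l), -1), Add(-124, G)))
Mul(Add(1922, s), Pow(Add(Function('Q')(T, -120), 14226), -1)) = Mul(Add(1922, 23169), Pow(Add(Mul(Pow(Add(-195, -120), -1), Add(-124, Rational(-1, 6))), 14226), -1)) = Mul(25091, Pow(Add(Mul(Pow(-315, -1), Rational(-745, 6)), 14226), -1)) = Mul(25091, Pow(Add(Mul(Rational(-1, 315), Rational(-745, 6)), 14226), -1)) = Mul(25091, Pow(Add(Rational(149, 378), 14226), -1)) = Mul(25091, Pow(Rational(5377577, 378), -1)) = Mul(25091, Rational(378, 5377577)) = Rational(9484398, 5377577)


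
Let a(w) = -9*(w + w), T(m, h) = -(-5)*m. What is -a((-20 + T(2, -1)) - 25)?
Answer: -630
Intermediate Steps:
T(m, h) = 5*m
a(w) = -18*w
-a((-20 + T(2, -1)) - 25) = -(-18)*((-20 + 5*2) - 25) = -(-18)*((-20 + 10) - 25) = -(-18)*(-10 - 25) = -(-18)*(-35) = -1*630 = -630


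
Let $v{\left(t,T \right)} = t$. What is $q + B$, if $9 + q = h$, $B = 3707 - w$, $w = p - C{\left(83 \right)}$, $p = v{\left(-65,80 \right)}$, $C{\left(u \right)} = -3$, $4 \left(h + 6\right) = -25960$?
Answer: $-2736$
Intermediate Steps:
$h = -6496$ ($h = -6 + \frac{1}{4} \left(-25960\right) = -6 - 6490 = -6496$)
$p = -65$
$w = -62$ ($w = -65 - -3 = -65 + 3 = -62$)
$B = 3769$ ($B = 3707 - -62 = 3707 + 62 = 3769$)
$q = -6505$ ($q = -9 - 6496 = -6505$)
$q + B = -6505 + 3769 = -2736$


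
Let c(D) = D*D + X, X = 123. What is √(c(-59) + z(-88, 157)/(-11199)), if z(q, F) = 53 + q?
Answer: √452005425969/11199 ≈ 60.033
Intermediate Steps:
c(D) = 123 + D² (c(D) = D*D + 123 = D² + 123 = 123 + D²)
√(c(-59) + z(-88, 157)/(-11199)) = √((123 + (-59)²) + (53 - 88)/(-11199)) = √((123 + 3481) - 35*(-1/11199)) = √(3604 + 35/11199) = √(40361231/11199) = √452005425969/11199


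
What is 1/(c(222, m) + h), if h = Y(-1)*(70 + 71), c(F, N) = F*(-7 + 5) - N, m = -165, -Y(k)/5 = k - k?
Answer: -1/279 ≈ -0.0035842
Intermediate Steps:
Y(k) = 0 (Y(k) = -5*(k - k) = -5*0 = 0)
c(F, N) = -N - 2*F (c(F, N) = F*(-2) - N = -2*F - N = -N - 2*F)
h = 0 (h = 0*(70 + 71) = 0*141 = 0)
1/(c(222, m) + h) = 1/((-1*(-165) - 2*222) + 0) = 1/((165 - 444) + 0) = 1/(-279 + 0) = 1/(-279) = -1/279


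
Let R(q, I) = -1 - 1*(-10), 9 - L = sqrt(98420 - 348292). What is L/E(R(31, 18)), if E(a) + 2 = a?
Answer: 9/7 - 4*I*sqrt(15617)/7 ≈ 1.2857 - 71.41*I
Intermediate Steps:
L = 9 - 4*I*sqrt(15617) (L = 9 - sqrt(98420 - 348292) = 9 - sqrt(-249872) = 9 - 4*I*sqrt(15617) ≈ 9.0 - 499.87*I)
R(q, I) = 9 (R(q, I) = -1 + 10 = 9)
E(a) = -2 + a
L/E(R(31, 18)) = (9 - 4*I*sqrt(15617))/(-2 + 9) = (9 - 4*I*sqrt(15617))/7 = (9 - 4*I*sqrt(15617))*(1/7) = 9/7 - 4*I*sqrt(15617)/7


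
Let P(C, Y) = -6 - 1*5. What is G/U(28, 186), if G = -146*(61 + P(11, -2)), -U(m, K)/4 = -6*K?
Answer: -1825/1116 ≈ -1.6353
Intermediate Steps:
P(C, Y) = -11 (P(C, Y) = -6 - 5 = -11)
U(m, K) = 24*K (U(m, K) = -(-24)*K = 24*K)
G = -7300 (G = -146*(61 - 11) = -146*50 = -7300)
G/U(28, 186) = -7300/(24*186) = -7300/4464 = -7300*1/4464 = -1825/1116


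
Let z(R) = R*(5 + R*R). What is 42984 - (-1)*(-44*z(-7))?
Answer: 59616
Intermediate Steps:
z(R) = R*(5 + R²)
42984 - (-1)*(-44*z(-7)) = 42984 - (-1)*(-(-308)*(5 + (-7)²)) = 42984 - (-1)*(-(-308)*(5 + 49)) = 42984 - (-1)*(-(-308)*54) = 42984 - (-1)*(-44*(-378)) = 42984 - (-1)*16632 = 42984 - 1*(-16632) = 42984 + 16632 = 59616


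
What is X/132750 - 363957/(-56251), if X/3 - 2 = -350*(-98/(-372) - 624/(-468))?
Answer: 498286953737/77162309250 ≈ 6.4576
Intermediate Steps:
X = -51789/31 (X = 6 + 3*(-350*(-98/(-372) - 624/(-468))) = 6 + 3*(-350*(-98*(-1/372) - 624*(-1/468))) = 6 + 3*(-350*(49/186 + 4/3)) = 6 + 3*(-350*99/62) = 6 + 3*(-17325/31) = 6 - 51975/31 = -51789/31 ≈ -1670.6)
X/132750 - 363957/(-56251) = -51789/31/132750 - 363957/(-56251) = -51789/31*1/132750 - 363957*(-1/56251) = -17263/1371750 + 363957/56251 = 498286953737/77162309250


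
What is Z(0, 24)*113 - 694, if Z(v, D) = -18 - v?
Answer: -2728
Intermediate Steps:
Z(0, 24)*113 - 694 = (-18 - 1*0)*113 - 694 = (-18 + 0)*113 - 694 = -18*113 - 694 = -2034 - 694 = -2728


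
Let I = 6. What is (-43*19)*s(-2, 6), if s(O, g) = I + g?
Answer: -9804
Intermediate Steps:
s(O, g) = 6 + g
(-43*19)*s(-2, 6) = (-43*19)*(6 + 6) = -817*12 = -9804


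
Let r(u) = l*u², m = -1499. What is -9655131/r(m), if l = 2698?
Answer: -9655131/6062408698 ≈ -0.0015926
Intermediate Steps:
r(u) = 2698*u²
-9655131/r(m) = -9655131/(2698*(-1499)²) = -9655131/(2698*2247001) = -9655131/6062408698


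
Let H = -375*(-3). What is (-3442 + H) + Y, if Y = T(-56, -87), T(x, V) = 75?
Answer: -2242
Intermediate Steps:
H = 1125 (H = -125*(-9) = 1125)
Y = 75
(-3442 + H) + Y = (-3442 + 1125) + 75 = -2317 + 75 = -2242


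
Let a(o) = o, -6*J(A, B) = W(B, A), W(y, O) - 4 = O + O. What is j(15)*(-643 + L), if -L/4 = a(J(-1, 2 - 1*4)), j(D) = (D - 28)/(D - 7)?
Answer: 25025/24 ≈ 1042.7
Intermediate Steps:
W(y, O) = 4 + 2*O (W(y, O) = 4 + (O + O) = 4 + 2*O)
J(A, B) = -⅔ - A/3 (J(A, B) = -(4 + 2*A)/6 = -⅔ - A/3)
j(D) = (-28 + D)/(-7 + D)
L = 4/3 (L = -4*(-⅔ - ⅓*(-1)) = -4*(-⅔ + ⅓) = -4*(-⅓) = 4/3 ≈ 1.3333)
j(15)*(-643 + L) = ((-28 + 15)/(-7 + 15))*(-643 + 4/3) = (-13/8)*(-1925/3) = ((⅛)*(-13))*(-1925/3) = -13/8*(-1925/3) = 25025/24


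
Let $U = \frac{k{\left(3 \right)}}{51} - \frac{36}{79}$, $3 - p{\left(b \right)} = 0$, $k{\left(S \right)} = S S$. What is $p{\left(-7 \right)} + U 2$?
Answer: $\frac{3279}{1343} \approx 2.4415$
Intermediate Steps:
$k{\left(S \right)} = S^{2}$
$p{\left(b \right)} = 3$ ($p{\left(b \right)} = 3 - 0 = 3 + 0 = 3$)
$U = - \frac{375}{1343}$ ($U = \frac{3^{2}}{51} - \frac{36}{79} = 9 \cdot \frac{1}{51} - \frac{36}{79} = \frac{3}{17} - \frac{36}{79} = - \frac{375}{1343} \approx -0.27923$)
$p{\left(-7 \right)} + U 2 = 3 - \frac{750}{1343} = \frac{3279}{1343}$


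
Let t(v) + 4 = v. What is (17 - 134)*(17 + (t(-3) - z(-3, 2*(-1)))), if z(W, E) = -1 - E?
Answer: -1053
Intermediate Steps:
t(v) = -4 + v
(17 - 134)*(17 + (t(-3) - z(-3, 2*(-1)))) = (17 - 134)*(17 + ((-4 - 3) - (-1 - 2*(-1)))) = -117*(17 + (-7 - (-1 - 1*(-2)))) = -117*(17 + (-7 - (-1 + 2))) = -117*(17 + (-7 - 1*1)) = -117*(17 + (-7 - 1)) = -117*(17 - 8) = -117*9 = -1053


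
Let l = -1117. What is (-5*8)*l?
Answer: 44680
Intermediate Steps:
(-5*8)*l = -5*8*(-1117) = -40*(-1117) = 44680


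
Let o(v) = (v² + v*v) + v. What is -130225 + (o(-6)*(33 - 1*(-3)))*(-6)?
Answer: -144481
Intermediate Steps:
o(v) = v + 2*v² (o(v) = (v² + v²) + v = 2*v² + v = v + 2*v²)
-130225 + (o(-6)*(33 - 1*(-3)))*(-6) = -130225 + ((-6*(1 + 2*(-6)))*(33 - 1*(-3)))*(-6) = -130225 + ((-6*(1 - 12))*(33 + 3))*(-6) = -130225 + (-6*(-11)*36)*(-6) = -130225 + (66*36)*(-6) = -130225 + 2376*(-6) = -130225 - 14256 = -144481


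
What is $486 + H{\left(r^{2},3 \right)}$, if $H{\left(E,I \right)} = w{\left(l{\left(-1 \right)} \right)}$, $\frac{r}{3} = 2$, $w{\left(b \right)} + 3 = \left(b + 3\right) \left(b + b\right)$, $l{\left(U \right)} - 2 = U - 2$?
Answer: $479$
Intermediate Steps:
$l{\left(U \right)} = U$ ($l{\left(U \right)} = 2 + \left(U - 2\right) = 2 + \left(-2 + U\right) = U$)
$w{\left(b \right)} = -3 + 2 b \left(3 + b\right)$ ($w{\left(b \right)} = -3 + \left(b + 3\right) \left(b + b\right) = -3 + \left(3 + b\right) 2 b = -3 + 2 b \left(3 + b\right)$)
$r = 6$ ($r = 3 \cdot 2 = 6$)
$H{\left(E,I \right)} = -7$ ($H{\left(E,I \right)} = -3 + 2 \left(-1\right)^{2} + 6 \left(-1\right) = -3 + 2 \cdot 1 - 6 = -3 + 2 - 6 = -7$)
$486 + H{\left(r^{2},3 \right)} = 486 - 7 = 479$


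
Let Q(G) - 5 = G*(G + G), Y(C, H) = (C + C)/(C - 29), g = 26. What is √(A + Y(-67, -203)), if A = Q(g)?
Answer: √195609/12 ≈ 36.856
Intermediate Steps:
Y(C, H) = 2*C/(-29 + C) (Y(C, H) = (2*C)/(-29 + C) = 2*C/(-29 + C))
Q(G) = 5 + 2*G² (Q(G) = 5 + G*(G + G) = 5 + G*(2*G) = 5 + 2*G²)
A = 1357 (A = 5 + 2*26² = 5 + 2*676 = 5 + 1352 = 1357)
√(A + Y(-67, -203)) = √(1357 + 2*(-67)/(-29 - 67)) = √(1357 + 2*(-67)/(-96)) = √(1357 + 2*(-67)*(-1/96)) = √(1357 + 67/48) = √(65203/48) = √195609/12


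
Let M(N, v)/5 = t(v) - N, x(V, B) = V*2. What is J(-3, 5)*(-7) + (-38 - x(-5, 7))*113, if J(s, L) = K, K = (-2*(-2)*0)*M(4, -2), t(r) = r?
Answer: -3164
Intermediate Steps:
x(V, B) = 2*V
M(N, v) = -5*N + 5*v (M(N, v) = 5*(v - N) = -5*N + 5*v)
K = 0 (K = (-2*(-2)*0)*(-5*4 + 5*(-2)) = (4*0)*(-20 - 10) = 0*(-30) = 0)
J(s, L) = 0
J(-3, 5)*(-7) + (-38 - x(-5, 7))*113 = 0*(-7) + (-38 - 2*(-5))*113 = 0 + (-38 - 1*(-10))*113 = 0 + (-38 + 10)*113 = 0 - 28*113 = 0 - 3164 = -3164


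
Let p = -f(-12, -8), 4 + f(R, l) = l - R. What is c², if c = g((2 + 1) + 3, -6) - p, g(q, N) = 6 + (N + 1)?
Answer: 1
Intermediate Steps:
f(R, l) = -4 + l - R (f(R, l) = -4 + (l - R) = -4 + l - R)
p = 0 (p = -(-4 - 8 - 1*(-12)) = -(-4 - 8 + 12) = -1*0 = 0)
g(q, N) = 7 + N (g(q, N) = 6 + (1 + N) = 7 + N)
c = 1 (c = (7 - 6) - 1*0 = 1 + 0 = 1)
c² = 1² = 1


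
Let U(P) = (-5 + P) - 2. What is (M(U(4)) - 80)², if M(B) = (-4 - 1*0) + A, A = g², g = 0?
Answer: 7056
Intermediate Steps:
A = 0 (A = 0² = 0)
U(P) = -7 + P
M(B) = -4 (M(B) = (-4 - 1*0) + 0 = (-4 + 0) + 0 = -4 + 0 = -4)
(M(U(4)) - 80)² = (-4 - 80)² = (-84)² = 7056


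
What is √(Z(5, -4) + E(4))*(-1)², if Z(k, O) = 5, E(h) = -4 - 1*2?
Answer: I ≈ 1.0*I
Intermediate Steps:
E(h) = -6 (E(h) = -4 - 2 = -6)
√(Z(5, -4) + E(4))*(-1)² = √(5 - 6)*(-1)² = √(-1)*1 = I*1 = I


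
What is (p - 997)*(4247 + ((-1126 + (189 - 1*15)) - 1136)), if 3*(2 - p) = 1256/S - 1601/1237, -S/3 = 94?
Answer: -1121885850712/523251 ≈ -2.1441e+6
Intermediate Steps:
S = -282 (S = -3*94 = -282)
p = 2049079/523251 (p = 2 - (1256/(-282) - 1601/1237)/3 = 2 - (1256*(-1/282) - 1601*1/1237)/3 = 2 - (-628/141 - 1601/1237)/3 = 2 - 1/3*(-1002577/174417) = 2 + 1002577/523251 = 2049079/523251 ≈ 3.9161)
(p - 997)*(4247 + ((-1126 + (189 - 1*15)) - 1136)) = (2049079/523251 - 997)*(4247 + ((-1126 + (189 - 1*15)) - 1136)) = -519632168*(4247 + ((-1126 + (189 - 15)) - 1136))/523251 = -519632168*(4247 + ((-1126 + 174) - 1136))/523251 = -519632168*(4247 + (-952 - 1136))/523251 = -519632168*(4247 - 2088)/523251 = -519632168/523251*2159 = -1121885850712/523251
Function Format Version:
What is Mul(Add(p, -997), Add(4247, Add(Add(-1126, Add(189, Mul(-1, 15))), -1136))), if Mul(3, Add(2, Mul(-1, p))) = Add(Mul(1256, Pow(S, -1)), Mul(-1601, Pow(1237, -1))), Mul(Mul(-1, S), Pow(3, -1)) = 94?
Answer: Rational(-1121885850712, 523251) ≈ -2.1441e+6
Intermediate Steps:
S = -282 (S = Mul(-3, 94) = -282)
p = Rational(2049079, 523251) (p = Add(2, Mul(Rational(-1, 3), Add(Mul(1256, Pow(-282, -1)), Mul(-1601, Pow(1237, -1))))) = Add(2, Mul(Rational(-1, 3), Add(Mul(1256, Rational(-1, 282)), Mul(-1601, Rational(1, 1237))))) = Add(2, Mul(Rational(-1, 3), Add(Rational(-628, 141), Rational(-1601, 1237)))) = Add(2, Mul(Rational(-1, 3), Rational(-1002577, 174417))) = Add(2, Rational(1002577, 523251)) = Rational(2049079, 523251) ≈ 3.9161)
Mul(Add(p, -997), Add(4247, Add(Add(-1126, Add(189, Mul(-1, 15))), -1136))) = Mul(Add(Rational(2049079, 523251), -997), Add(4247, Add(Add(-1126, Add(189, Mul(-1, 15))), -1136))) = Mul(Rational(-519632168, 523251), Add(4247, Add(Add(-1126, Add(189, -15)), -1136))) = Mul(Rational(-519632168, 523251), Add(4247, Add(Add(-1126, 174), -1136))) = Mul(Rational(-519632168, 523251), Add(4247, Add(-952, -1136))) = Mul(Rational(-519632168, 523251), Add(4247, -2088)) = Mul(Rational(-519632168, 523251), 2159) = Rational(-1121885850712, 523251)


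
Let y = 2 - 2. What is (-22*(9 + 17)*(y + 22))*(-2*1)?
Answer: 25168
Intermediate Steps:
y = 0
(-22*(9 + 17)*(y + 22))*(-2*1) = (-22*(9 + 17)*(0 + 22))*(-2*1) = -572*22*(-2) = -22*572*(-2) = -12584*(-2) = 25168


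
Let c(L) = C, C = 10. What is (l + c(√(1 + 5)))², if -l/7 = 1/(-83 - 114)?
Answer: 3908529/38809 ≈ 100.71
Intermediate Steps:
c(L) = 10
l = 7/197 (l = -7/(-83 - 114) = -7/(-197) = -7*(-1/197) = 7/197 ≈ 0.035533)
(l + c(√(1 + 5)))² = (7/197 + 10)² = (1977/197)² = 3908529/38809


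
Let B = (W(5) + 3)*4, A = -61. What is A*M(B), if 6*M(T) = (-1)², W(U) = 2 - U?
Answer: -61/6 ≈ -10.167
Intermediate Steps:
B = 0 (B = ((2 - 1*5) + 3)*4 = ((2 - 5) + 3)*4 = (-3 + 3)*4 = 0*4 = 0)
M(T) = ⅙ (M(T) = (⅙)*(-1)² = (⅙)*1 = ⅙)
A*M(B) = -61*⅙ = -61/6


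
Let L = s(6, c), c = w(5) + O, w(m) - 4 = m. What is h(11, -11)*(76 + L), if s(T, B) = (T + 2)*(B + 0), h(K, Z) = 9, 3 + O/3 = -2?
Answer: 252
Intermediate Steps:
O = -15 (O = -9 + 3*(-2) = -9 - 6 = -15)
w(m) = 4 + m
c = -6 (c = (4 + 5) - 15 = 9 - 15 = -6)
s(T, B) = B*(2 + T) (s(T, B) = (2 + T)*B = B*(2 + T))
L = -48 (L = -6*(2 + 6) = -6*8 = -48)
h(11, -11)*(76 + L) = 9*(76 - 48) = 9*28 = 252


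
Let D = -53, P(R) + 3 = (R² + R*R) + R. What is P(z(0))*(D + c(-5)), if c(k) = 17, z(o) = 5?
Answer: -1872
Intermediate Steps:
P(R) = -3 + R + 2*R² (P(R) = -3 + ((R² + R*R) + R) = -3 + ((R² + R²) + R) = -3 + (2*R² + R) = -3 + (R + 2*R²) = -3 + R + 2*R²)
P(z(0))*(D + c(-5)) = (-3 + 5 + 2*5²)*(-53 + 17) = (-3 + 5 + 2*25)*(-36) = (-3 + 5 + 50)*(-36) = 52*(-36) = -1872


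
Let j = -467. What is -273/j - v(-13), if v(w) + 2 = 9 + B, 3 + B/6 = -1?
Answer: 8212/467 ≈ 17.585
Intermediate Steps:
B = -24 (B = -18 + 6*(-1) = -18 - 6 = -24)
v(w) = -17 (v(w) = -2 + (9 - 24) = -2 - 15 = -17)
-273/j - v(-13) = -273/(-467) - 1*(-17) = -273*(-1/467) + 17 = 273/467 + 17 = 8212/467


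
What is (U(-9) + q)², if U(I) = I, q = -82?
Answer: 8281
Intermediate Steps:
(U(-9) + q)² = (-9 - 82)² = (-91)² = 8281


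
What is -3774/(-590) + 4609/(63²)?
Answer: 8849158/1170855 ≈ 7.5579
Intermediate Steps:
-3774/(-590) + 4609/(63²) = -3774*(-1/590) + 4609/3969 = 1887/295 + 4609*(1/3969) = 1887/295 + 4609/3969 = 8849158/1170855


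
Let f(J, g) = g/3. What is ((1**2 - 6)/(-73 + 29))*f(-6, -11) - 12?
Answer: -149/12 ≈ -12.417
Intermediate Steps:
f(J, g) = g/3 (f(J, g) = g*(1/3) = g/3)
((1**2 - 6)/(-73 + 29))*f(-6, -11) - 12 = ((1**2 - 6)/(-73 + 29))*((1/3)*(-11)) - 12 = ((1 - 6)/(-44))*(-11/3) - 12 = -5*(-1/44)*(-11/3) - 12 = (5/44)*(-11/3) - 12 = -5/12 - 12 = -149/12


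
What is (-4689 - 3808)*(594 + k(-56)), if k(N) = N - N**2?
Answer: 22075206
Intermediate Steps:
(-4689 - 3808)*(594 + k(-56)) = (-4689 - 3808)*(594 - 56*(1 - 1*(-56))) = -8497*(594 - 56*(1 + 56)) = -8497*(594 - 56*57) = -8497*(594 - 3192) = -8497*(-2598) = 22075206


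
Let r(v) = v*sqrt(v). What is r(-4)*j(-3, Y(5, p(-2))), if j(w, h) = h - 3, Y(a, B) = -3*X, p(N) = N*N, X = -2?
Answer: -24*I ≈ -24.0*I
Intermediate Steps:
r(v) = v**(3/2)
p(N) = N**2
Y(a, B) = 6 (Y(a, B) = -3*(-2) = 6)
j(w, h) = -3 + h
r(-4)*j(-3, Y(5, p(-2))) = (-4)**(3/2)*(-3 + 6) = -8*I*3 = -24*I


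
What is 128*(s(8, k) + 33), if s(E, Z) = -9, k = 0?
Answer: 3072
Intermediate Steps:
128*(s(8, k) + 33) = 128*(-9 + 33) = 128*24 = 3072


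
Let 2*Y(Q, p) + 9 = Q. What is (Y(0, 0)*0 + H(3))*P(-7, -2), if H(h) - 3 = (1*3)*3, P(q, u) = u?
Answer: -24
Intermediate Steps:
Y(Q, p) = -9/2 + Q/2
H(h) = 12 (H(h) = 3 + (1*3)*3 = 3 + 3*3 = 3 + 9 = 12)
(Y(0, 0)*0 + H(3))*P(-7, -2) = ((-9/2 + (½)*0)*0 + 12)*(-2) = ((-9/2 + 0)*0 + 12)*(-2) = (-9/2*0 + 12)*(-2) = (0 + 12)*(-2) = 12*(-2) = -24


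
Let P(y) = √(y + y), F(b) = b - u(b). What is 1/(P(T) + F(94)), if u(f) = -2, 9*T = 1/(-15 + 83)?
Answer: 29376/2820095 - 3*√34/2820095 ≈ 0.010410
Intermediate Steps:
T = 1/612 (T = 1/(9*(-15 + 83)) = (⅑)/68 = (⅑)*(1/68) = 1/612 ≈ 0.0016340)
F(b) = 2 + b (F(b) = b - 1*(-2) = b + 2 = 2 + b)
P(y) = √2*√y (P(y) = √(2*y) = √2*√y)
1/(P(T) + F(94)) = 1/(√2*√(1/612) + (2 + 94)) = 1/(√2*(√17/102) + 96) = 1/(√34/102 + 96) = 1/(96 + √34/102)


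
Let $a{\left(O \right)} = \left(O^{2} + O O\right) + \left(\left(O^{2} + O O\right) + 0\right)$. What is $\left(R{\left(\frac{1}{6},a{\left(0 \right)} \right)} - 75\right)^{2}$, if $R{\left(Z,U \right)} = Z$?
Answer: $\frac{201601}{36} \approx 5600.0$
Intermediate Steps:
$a{\left(O \right)} = 4 O^{2}$ ($a{\left(O \right)} = \left(O^{2} + O^{2}\right) + \left(\left(O^{2} + O^{2}\right) + 0\right) = 2 O^{2} + \left(2 O^{2} + 0\right) = 2 O^{2} + 2 O^{2} = 4 O^{2}$)
$\left(R{\left(\frac{1}{6},a{\left(0 \right)} \right)} - 75\right)^{2} = \left(\frac{1}{6} - 75\right)^{2} = \left(- \frac{449}{6}\right)^{2} = \frac{201601}{36}$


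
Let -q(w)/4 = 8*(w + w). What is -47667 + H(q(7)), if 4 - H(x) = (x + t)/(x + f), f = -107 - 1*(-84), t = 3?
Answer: -22449718/471 ≈ -47664.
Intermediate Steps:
f = -23 (f = -107 + 84 = -23)
q(w) = -64*w (q(w) = -32*(w + w) = -32*2*w = -64*w)
H(x) = 4 - (3 + x)/(-23 + x) (H(x) = 4 - (x + 3)/(x - 23) = 4 - (3 + x)/(-23 + x))
-47667 + H(q(7)) = -47667 + (-95 + 3*(-64*7))/(-23 - 64*7) = -47667 + (-95 + 3*(-448))/(-23 - 448) = -47667 + (-95 - 1344)/(-471) = -47667 - 1/471*(-1439) = -47667 + 1439/471 = -22449718/471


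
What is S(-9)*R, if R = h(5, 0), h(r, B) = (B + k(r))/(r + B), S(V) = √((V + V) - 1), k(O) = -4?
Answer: -4*I*√19/5 ≈ -3.4871*I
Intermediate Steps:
S(V) = √(-1 + 2*V) (S(V) = √(2*V - 1) = √(-1 + 2*V))
h(r, B) = (-4 + B)/(B + r) (h(r, B) = (B - 4)/(r + B) = (-4 + B)/(B + r))
R = -⅘ (R = (-4 + 0)/(0 + 5) = -4/5 = (⅕)*(-4) = -⅘ ≈ -0.80000)
S(-9)*R = √(-1 + 2*(-9))*(-⅘) = √(-1 - 18)*(-⅘) = √(-19)*(-⅘) = (I*√19)*(-⅘) = -4*I*√19/5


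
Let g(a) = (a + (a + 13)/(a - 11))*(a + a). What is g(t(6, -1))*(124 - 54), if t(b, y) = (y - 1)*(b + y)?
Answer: 14200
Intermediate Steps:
t(b, y) = (-1 + y)*(b + y)
g(a) = 2*a*(a + (13 + a)/(-11 + a)) (g(a) = (a + (13 + a)/(-11 + a))*(2*a) = 2*a*(a + (13 + a)/(-11 + a)))
g(t(6, -1))*(124 - 54) = (2*((-1)² - 1*6 - 1*(-1) + 6*(-1))*(13 + ((-1)² - 1*6 - 1*(-1) + 6*(-1))² - 10*((-1)² - 1*6 - 1*(-1) + 6*(-1)))/(-11 + ((-1)² - 1*6 - 1*(-1) + 6*(-1))))*(124 - 54) = (2*(1 - 6 + 1 - 6)*(13 + (1 - 6 + 1 - 6)² - 10*(1 - 6 + 1 - 6))/(-11 + (1 - 6 + 1 - 6)))*70 = (2*(-10)*(13 + (-10)² - 10*(-10))/(-11 - 10))*70 = (2*(-10)*(13 + 100 + 100)/(-21))*70 = (2*(-10)*(-1/21)*213)*70 = (1420/7)*70 = 14200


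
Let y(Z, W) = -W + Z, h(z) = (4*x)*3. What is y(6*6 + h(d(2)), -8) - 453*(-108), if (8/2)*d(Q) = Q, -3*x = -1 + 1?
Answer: 48968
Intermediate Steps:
x = 0 (x = -(-1 + 1)/3 = -⅓*0 = 0)
d(Q) = Q/4
h(z) = 0 (h(z) = (4*0)*3 = 0*3 = 0)
y(Z, W) = Z - W
y(6*6 + h(d(2)), -8) - 453*(-108) = ((6*6 + 0) - 1*(-8)) - 453*(-108) = ((36 + 0) + 8) + 48924 = (36 + 8) + 48924 = 44 + 48924 = 48968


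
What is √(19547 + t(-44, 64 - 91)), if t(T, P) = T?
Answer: 3*√2167 ≈ 139.65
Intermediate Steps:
√(19547 + t(-44, 64 - 91)) = √(19547 - 44) = √19503 = 3*√2167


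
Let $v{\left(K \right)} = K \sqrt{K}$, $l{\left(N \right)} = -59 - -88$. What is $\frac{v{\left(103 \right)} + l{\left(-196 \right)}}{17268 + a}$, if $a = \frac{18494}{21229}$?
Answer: $\frac{615641}{366600866} + \frac{2186587 \sqrt{103}}{366600866} \approx 0.062212$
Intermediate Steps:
$a = \frac{18494}{21229}$ ($a = 18494 \cdot \frac{1}{21229} = \frac{18494}{21229} \approx 0.87117$)
$l{\left(N \right)} = 29$ ($l{\left(N \right)} = -59 + 88 = 29$)
$v{\left(K \right)} = K^{\frac{3}{2}}$
$\frac{v{\left(103 \right)} + l{\left(-196 \right)}}{17268 + a} = \frac{103^{\frac{3}{2}} + 29}{17268 + \frac{18494}{21229}} = \frac{103 \sqrt{103} + 29}{\frac{366600866}{21229}} = \left(29 + 103 \sqrt{103}\right) \frac{21229}{366600866} = \frac{615641}{366600866} + \frac{2186587 \sqrt{103}}{366600866}$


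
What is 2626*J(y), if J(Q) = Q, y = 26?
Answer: 68276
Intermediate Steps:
2626*J(y) = 2626*26 = 68276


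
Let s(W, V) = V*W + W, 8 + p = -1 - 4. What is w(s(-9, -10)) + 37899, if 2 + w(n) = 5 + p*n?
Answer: 36849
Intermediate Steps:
p = -13 (p = -8 + (-1 - 4) = -8 - 5 = -13)
s(W, V) = W + V*W
w(n) = 3 - 13*n (w(n) = -2 + (5 - 13*n) = 3 - 13*n)
w(s(-9, -10)) + 37899 = (3 - (-117)*(1 - 10)) + 37899 = (3 - (-117)*(-9)) + 37899 = (3 - 13*81) + 37899 = (3 - 1053) + 37899 = -1050 + 37899 = 36849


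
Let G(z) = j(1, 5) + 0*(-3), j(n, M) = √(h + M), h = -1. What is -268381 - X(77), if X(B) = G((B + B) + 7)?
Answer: -268383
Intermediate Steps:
j(n, M) = √(-1 + M)
G(z) = 2 (G(z) = √(-1 + 5) + 0*(-3) = √4 + 0 = 2 + 0 = 2)
X(B) = 2
-268381 - X(77) = -268381 - 1*2 = -268381 - 2 = -268383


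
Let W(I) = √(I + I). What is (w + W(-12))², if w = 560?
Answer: 313576 + 2240*I*√6 ≈ 3.1358e+5 + 5486.9*I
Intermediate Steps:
W(I) = √2*√I (W(I) = √(2*I) = √2*√I)
(w + W(-12))² = (560 + √2*√(-12))² = (560 + √2*(2*I*√3))² = (560 + 2*I*√6)²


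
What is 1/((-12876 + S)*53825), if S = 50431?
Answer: 1/2021397875 ≈ 4.9471e-10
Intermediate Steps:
1/((-12876 + S)*53825) = 1/((-12876 + 50431)*53825) = (1/53825)/37555 = (1/37555)*(1/53825) = 1/2021397875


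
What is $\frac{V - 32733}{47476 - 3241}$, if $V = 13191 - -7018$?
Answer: $- \frac{12524}{44235} \approx -0.28312$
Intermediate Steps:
$V = 20209$ ($V = 13191 + 7018 = 20209$)
$\frac{V - 32733}{47476 - 3241} = \frac{20209 - 32733}{47476 - 3241} = - \frac{12524}{44235}$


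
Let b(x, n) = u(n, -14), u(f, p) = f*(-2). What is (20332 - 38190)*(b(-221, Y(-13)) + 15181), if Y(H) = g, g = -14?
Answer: -271602322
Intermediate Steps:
Y(H) = -14
u(f, p) = -2*f
b(x, n) = -2*n
(20332 - 38190)*(b(-221, Y(-13)) + 15181) = (20332 - 38190)*(-2*(-14) + 15181) = -17858*(28 + 15181) = -17858*15209 = -271602322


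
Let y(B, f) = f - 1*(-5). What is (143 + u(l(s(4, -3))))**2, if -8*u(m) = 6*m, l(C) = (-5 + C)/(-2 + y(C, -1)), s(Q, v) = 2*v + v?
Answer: 351649/16 ≈ 21978.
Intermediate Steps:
s(Q, v) = 3*v
y(B, f) = 5 + f (y(B, f) = f + 5 = 5 + f)
l(C) = -5/2 + C/2 (l(C) = (-5 + C)/(-2 + (5 - 1)) = (-5 + C)/(-2 + 4) = (-5 + C)/2 = (-5 + C)*(1/2) = -5/2 + C/2)
u(m) = -3*m/4
(143 + u(l(s(4, -3))))**2 = (143 - 3*(-5/2 + (3*(-3))/2)/4)**2 = (143 - 3*(-5/2 + (1/2)*(-9))/4)**2 = (143 - 3*(-5/2 - 9/2)/4)**2 = (143 - 3/4*(-7))**2 = (143 + 21/4)**2 = (593/4)**2 = 351649/16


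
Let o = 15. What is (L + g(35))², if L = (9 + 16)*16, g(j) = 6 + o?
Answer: 177241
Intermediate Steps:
g(j) = 21 (g(j) = 6 + 15 = 21)
L = 400 (L = 25*16 = 400)
(L + g(35))² = (400 + 21)² = 421² = 177241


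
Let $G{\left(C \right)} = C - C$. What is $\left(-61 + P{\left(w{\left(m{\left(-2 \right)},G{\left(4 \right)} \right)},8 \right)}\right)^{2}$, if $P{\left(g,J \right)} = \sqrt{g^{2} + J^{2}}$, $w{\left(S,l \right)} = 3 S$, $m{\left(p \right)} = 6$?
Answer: $4109 - 244 \sqrt{97} \approx 1705.9$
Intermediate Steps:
$G{\left(C \right)} = 0$
$P{\left(g,J \right)} = \sqrt{J^{2} + g^{2}}$
$\left(-61 + P{\left(w{\left(m{\left(-2 \right)},G{\left(4 \right)} \right)},8 \right)}\right)^{2} = \left(-61 + \sqrt{8^{2} + \left(3 \cdot 6\right)^{2}}\right)^{2} = \left(-61 + \sqrt{64 + 18^{2}}\right)^{2} = \left(-61 + \sqrt{64 + 324}\right)^{2} = \left(-61 + \sqrt{388}\right)^{2} = \left(-61 + 2 \sqrt{97}\right)^{2}$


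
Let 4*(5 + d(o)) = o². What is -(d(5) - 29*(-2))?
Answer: -237/4 ≈ -59.250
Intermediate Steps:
d(o) = -5 + o²/4
-(d(5) - 29*(-2)) = -((-5 + (¼)*5²) - 29*(-2)) = -((-5 + (¼)*25) + 58) = -((-5 + 25/4) + 58) = -(5/4 + 58) = -1*237/4 = -237/4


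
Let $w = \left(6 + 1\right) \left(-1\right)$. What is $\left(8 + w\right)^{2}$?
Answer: $1$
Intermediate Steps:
$w = -7$ ($w = 7 \left(-1\right) = -7$)
$\left(8 + w\right)^{2} = \left(8 - 7\right)^{2} = 1^{2} = 1$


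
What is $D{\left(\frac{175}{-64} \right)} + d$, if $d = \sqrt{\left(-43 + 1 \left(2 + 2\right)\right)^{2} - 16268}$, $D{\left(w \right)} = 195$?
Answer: $195 + i \sqrt{14747} \approx 195.0 + 121.44 i$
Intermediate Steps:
$d = i \sqrt{14747}$ ($d = \sqrt{\left(-43 + 1 \cdot 4\right)^{2} - 16268} = \sqrt{\left(-43 + 4\right)^{2} - 16268} = \sqrt{\left(-39\right)^{2} - 16268} = \sqrt{1521 - 16268} = \sqrt{-14747} = i \sqrt{14747} \approx 121.44 i$)
$D{\left(\frac{175}{-64} \right)} + d = 195 + i \sqrt{14747}$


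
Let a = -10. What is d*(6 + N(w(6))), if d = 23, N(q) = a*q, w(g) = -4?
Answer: 1058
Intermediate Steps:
N(q) = -10*q
d*(6 + N(w(6))) = 23*(6 - 10*(-4)) = 23*(6 + 40) = 23*46 = 1058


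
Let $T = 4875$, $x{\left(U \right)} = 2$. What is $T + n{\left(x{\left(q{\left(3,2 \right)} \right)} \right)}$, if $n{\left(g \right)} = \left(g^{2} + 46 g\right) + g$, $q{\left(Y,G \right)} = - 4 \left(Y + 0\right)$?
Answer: $4973$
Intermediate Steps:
$q{\left(Y,G \right)} = - 4 Y$
$n{\left(g \right)} = g^{2} + 47 g$
$T + n{\left(x{\left(q{\left(3,2 \right)} \right)} \right)} = 4875 + 2 \left(47 + 2\right) = 4875 + 2 \cdot 49 = 4875 + 98 = 4973$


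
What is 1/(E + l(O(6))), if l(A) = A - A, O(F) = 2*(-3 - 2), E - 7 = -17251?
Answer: -1/17244 ≈ -5.7991e-5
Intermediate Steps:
E = -17244 (E = 7 - 17251 = -17244)
O(F) = -10 (O(F) = 2*(-5) = -10)
l(A) = 0
1/(E + l(O(6))) = 1/(-17244 + 0) = 1/(-17244) = -1/17244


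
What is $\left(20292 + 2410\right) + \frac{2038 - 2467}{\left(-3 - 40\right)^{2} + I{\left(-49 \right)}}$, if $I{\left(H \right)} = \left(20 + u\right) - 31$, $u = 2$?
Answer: $\frac{41771251}{1840} \approx 22702.0$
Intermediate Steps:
$I{\left(H \right)} = -9$ ($I{\left(H \right)} = \left(20 + 2\right) - 31 = 22 - 31 = -9$)
$\left(20292 + 2410\right) + \frac{2038 - 2467}{\left(-3 - 40\right)^{2} + I{\left(-49 \right)}} = \left(20292 + 2410\right) + \frac{2038 - 2467}{\left(-3 - 40\right)^{2} - 9} = 22702 - \frac{429}{\left(-43\right)^{2} - 9} = 22702 - \frac{429}{1849 - 9} = 22702 - \frac{429}{1840} = \frac{41771251}{1840}$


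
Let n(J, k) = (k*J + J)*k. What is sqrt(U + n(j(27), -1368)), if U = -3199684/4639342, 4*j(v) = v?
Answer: 4*sqrt(4245131663860385351)/2319671 ≈ 3552.9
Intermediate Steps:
j(v) = v/4
U = -1599842/2319671 (U = -3199684*1/4639342 = -1599842/2319671 ≈ -0.68968)
n(J, k) = k*(J + J*k) (n(J, k) = (J*k + J)*k = (J + J*k)*k = k*(J + J*k))
sqrt(U + n(j(27), -1368)) = sqrt(-1599842/2319671 + ((1/4)*27)*(-1368)*(1 - 1368)) = sqrt(-1599842/2319671 + (27/4)*(-1368)*(-1367)) = sqrt(-1599842/2319671 + 12622878) = sqrt(29280922433296/2319671) = 4*sqrt(4245131663860385351)/2319671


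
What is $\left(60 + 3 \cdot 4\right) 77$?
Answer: $5544$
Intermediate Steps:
$\left(60 + 3 \cdot 4\right) 77 = \left(60 + 12\right) 77 = 72 \cdot 77 = 5544$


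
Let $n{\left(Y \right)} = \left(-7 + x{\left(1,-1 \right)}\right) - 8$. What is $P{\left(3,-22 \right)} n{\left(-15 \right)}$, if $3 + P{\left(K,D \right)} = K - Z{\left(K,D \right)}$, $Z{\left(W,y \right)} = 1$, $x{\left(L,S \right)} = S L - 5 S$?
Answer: $11$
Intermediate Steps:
$x{\left(L,S \right)} = - 5 S + L S$ ($x{\left(L,S \right)} = L S - 5 S = - 5 S + L S$)
$P{\left(K,D \right)} = -4 + K$ ($P{\left(K,D \right)} = -3 + \left(K - 1\right) = -3 + \left(-1 + K\right) = -4 + K$)
$n{\left(Y \right)} = -11$ ($n{\left(Y \right)} = \left(-7 - \left(-5 + 1\right)\right) - 8 = \left(-7 - -4\right) - 8 = \left(-7 + 4\right) - 8 = -3 - 8 = -11$)
$P{\left(3,-22 \right)} n{\left(-15 \right)} = \left(-4 + 3\right) \left(-11\right) = \left(-1\right) \left(-11\right) = 11$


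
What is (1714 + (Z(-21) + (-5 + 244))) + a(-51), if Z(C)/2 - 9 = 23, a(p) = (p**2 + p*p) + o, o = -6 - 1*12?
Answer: 7201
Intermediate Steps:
o = -18 (o = -6 - 12 = -18)
a(p) = -18 + 2*p**2 (a(p) = (p**2 + p*p) - 18 = (p**2 + p**2) - 18 = 2*p**2 - 18 = -18 + 2*p**2)
Z(C) = 64 (Z(C) = 18 + 2*23 = 18 + 46 = 64)
(1714 + (Z(-21) + (-5 + 244))) + a(-51) = (1714 + (64 + (-5 + 244))) + (-18 + 2*(-51)**2) = (1714 + (64 + 239)) + (-18 + 2*2601) = (1714 + 303) + (-18 + 5202) = 2017 + 5184 = 7201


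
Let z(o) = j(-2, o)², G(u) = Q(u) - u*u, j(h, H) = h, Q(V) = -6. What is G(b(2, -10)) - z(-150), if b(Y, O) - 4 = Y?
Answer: -46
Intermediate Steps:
b(Y, O) = 4 + Y
G(u) = -6 - u² (G(u) = -6 - u*u = -6 - u²)
z(o) = 4 (z(o) = (-2)² = 4)
G(b(2, -10)) - z(-150) = (-6 - (4 + 2)²) - 1*4 = (-6 - 1*6²) - 4 = (-6 - 1*36) - 4 = (-6 - 36) - 4 = -42 - 4 = -46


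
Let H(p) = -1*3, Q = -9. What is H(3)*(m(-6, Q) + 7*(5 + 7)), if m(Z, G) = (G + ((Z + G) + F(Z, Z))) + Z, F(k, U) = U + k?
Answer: -126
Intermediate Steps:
H(p) = -3
m(Z, G) = 2*G + 4*Z (m(Z, G) = (G + ((Z + G) + (Z + Z))) + Z = (G + ((G + Z) + 2*Z)) + Z = (G + (G + 3*Z)) + Z = (2*G + 3*Z) + Z = 2*G + 4*Z)
H(3)*(m(-6, Q) + 7*(5 + 7)) = -3*((2*(-9) + 4*(-6)) + 7*(5 + 7)) = -3*((-18 - 24) + 7*12) = -3*(-42 + 84) = -3*42 = -126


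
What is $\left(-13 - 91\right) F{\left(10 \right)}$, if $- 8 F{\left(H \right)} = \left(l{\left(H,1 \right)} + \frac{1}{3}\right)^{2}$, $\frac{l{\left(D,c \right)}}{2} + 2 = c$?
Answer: $\frac{325}{9} \approx 36.111$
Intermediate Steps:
$l{\left(D,c \right)} = -4 + 2 c$
$F{\left(H \right)} = - \frac{25}{72}$ ($F{\left(H \right)} = - \frac{\left(\left(-4 + 2 \cdot 1\right) + \frac{1}{3}\right)^{2}}{8} = - \frac{\left(\left(-4 + 2\right) + \frac{1}{3}\right)^{2}}{8} = - \frac{\left(-2 + \frac{1}{3}\right)^{2}}{8} = - \frac{\left(- \frac{5}{3}\right)^{2}}{8} = \left(- \frac{1}{8}\right) \frac{25}{9} = - \frac{25}{72}$)
$\left(-13 - 91\right) F{\left(10 \right)} = \left(-13 - 91\right) \left(- \frac{25}{72}\right) = \left(-104\right) \left(- \frac{25}{72}\right) = \frac{325}{9}$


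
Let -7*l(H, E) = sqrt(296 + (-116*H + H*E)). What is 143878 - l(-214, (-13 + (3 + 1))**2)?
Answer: 143878 + sqrt(7786)/7 ≈ 1.4389e+5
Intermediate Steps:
l(H, E) = -sqrt(296 - 116*H + E*H)/7 (l(H, E) = -sqrt(296 + (-116*H + H*E))/7 = -sqrt(296 + (-116*H + E*H))/7 = -sqrt(296 - 116*H + E*H)/7)
143878 - l(-214, (-13 + (3 + 1))**2) = 143878 - (-1)*sqrt(296 - 116*(-214) + (-13 + (3 + 1))**2*(-214))/7 = 143878 - (-1)*sqrt(296 + 24824 + (-13 + 4)**2*(-214))/7 = 143878 - (-1)*sqrt(296 + 24824 + (-9)**2*(-214))/7 = 143878 - (-1)*sqrt(296 + 24824 + 81*(-214))/7 = 143878 - (-1)*sqrt(296 + 24824 - 17334)/7 = 143878 - (-1)*sqrt(7786)/7 = 143878 + sqrt(7786)/7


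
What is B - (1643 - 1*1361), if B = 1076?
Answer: 794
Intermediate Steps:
B - (1643 - 1*1361) = 1076 - (1643 - 1*1361) = 1076 - (1643 - 1361) = 1076 - 1*282 = 1076 - 282 = 794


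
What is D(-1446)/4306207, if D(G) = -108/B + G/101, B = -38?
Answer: -22020/8263611233 ≈ -2.6647e-6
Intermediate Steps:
D(G) = 54/19 + G/101 (D(G) = -108/(-38) + G/101 = -108*(-1/38) + G*(1/101) = 54/19 + G/101)
D(-1446)/4306207 = (54/19 + (1/101)*(-1446))/4306207 = (54/19 - 1446/101)*(1/4306207) = -22020/1919*1/4306207 = -22020/8263611233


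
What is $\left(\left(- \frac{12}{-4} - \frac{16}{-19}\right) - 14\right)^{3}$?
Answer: $- \frac{7189057}{6859} \approx -1048.1$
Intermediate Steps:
$\left(\left(- \frac{12}{-4} - \frac{16}{-19}\right) - 14\right)^{3} = \left(\left(\left(-12\right) \left(- \frac{1}{4}\right) - - \frac{16}{19}\right) - 14\right)^{3} = \left(\left(3 + \frac{16}{19}\right) - 14\right)^{3} = \left(\frac{73}{19} - 14\right)^{3} = \left(- \frac{193}{19}\right)^{3} = - \frac{7189057}{6859}$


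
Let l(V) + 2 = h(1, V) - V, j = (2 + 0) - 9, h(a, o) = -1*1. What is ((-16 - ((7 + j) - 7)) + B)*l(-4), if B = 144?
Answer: 135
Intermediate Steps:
h(a, o) = -1
j = -7 (j = 2 - 9 = -7)
l(V) = -3 - V (l(V) = -2 + (-1 - V) = -3 - V)
((-16 - ((7 + j) - 7)) + B)*l(-4) = ((-16 - ((7 - 7) - 7)) + 144)*(-3 - 1*(-4)) = ((-16 - (0 - 7)) + 144)*(-3 + 4) = ((-16 - 1*(-7)) + 144)*1 = ((-16 + 7) + 144)*1 = (-9 + 144)*1 = 135*1 = 135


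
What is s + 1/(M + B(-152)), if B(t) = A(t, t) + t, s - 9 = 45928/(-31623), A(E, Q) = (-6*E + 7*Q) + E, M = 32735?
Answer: 7704351064/1020758817 ≈ 7.5477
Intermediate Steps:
A(E, Q) = -5*E + 7*Q
s = 238679/31623 (s = 9 + 45928/(-31623) = 9 + 45928*(-1/31623) = 9 - 45928/31623 = 238679/31623 ≈ 7.5476)
B(t) = 3*t (B(t) = (-5*t + 7*t) + t = 2*t + t = 3*t)
s + 1/(M + B(-152)) = 238679/31623 + 1/(32735 + 3*(-152)) = 238679/31623 + 1/(32735 - 456) = 238679/31623 + 1/32279 = 7704351064/1020758817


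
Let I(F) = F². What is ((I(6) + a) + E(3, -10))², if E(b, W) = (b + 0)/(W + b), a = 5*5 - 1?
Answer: 173889/49 ≈ 3548.8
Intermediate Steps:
a = 24 (a = 25 - 1 = 24)
E(b, W) = b/(W + b)
((I(6) + a) + E(3, -10))² = ((6² + 24) + 3/(-10 + 3))² = ((36 + 24) + 3/(-7))² = (60 + 3*(-⅐))² = (60 - 3/7)² = (417/7)² = 173889/49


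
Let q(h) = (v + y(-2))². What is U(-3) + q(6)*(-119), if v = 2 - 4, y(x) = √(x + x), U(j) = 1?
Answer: 1 + 952*I ≈ 1.0 + 952.0*I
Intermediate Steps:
y(x) = √2*√x (y(x) = √(2*x) = √2*√x)
v = -2
q(h) = (-2 + 2*I)² (q(h) = (-2 + √2*√(-2))² = (-2 + √2*(I*√2))² = (-2 + 2*I)²)
U(-3) + q(6)*(-119) = 1 - 8*I*(-119) = 1 + 952*I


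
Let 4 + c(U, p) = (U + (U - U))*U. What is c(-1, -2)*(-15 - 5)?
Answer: 60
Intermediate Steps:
c(U, p) = -4 + U**2 (c(U, p) = -4 + (U + (U - U))*U = -4 + (U + 0)*U = -4 + U*U = -4 + U**2)
c(-1, -2)*(-15 - 5) = (-4 + (-1)**2)*(-15 - 5) = (-4 + 1)*(-20) = -3*(-20) = 60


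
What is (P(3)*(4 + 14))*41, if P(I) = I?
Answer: 2214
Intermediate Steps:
(P(3)*(4 + 14))*41 = (3*(4 + 14))*41 = (3*18)*41 = 54*41 = 2214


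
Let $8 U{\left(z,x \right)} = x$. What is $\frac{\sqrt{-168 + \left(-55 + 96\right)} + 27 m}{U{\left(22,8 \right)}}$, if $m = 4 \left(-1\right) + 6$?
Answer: $54 + i \sqrt{127} \approx 54.0 + 11.269 i$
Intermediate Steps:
$U{\left(z,x \right)} = \frac{x}{8}$
$m = 2$ ($m = -4 + 6 = 2$)
$\frac{\sqrt{-168 + \left(-55 + 96\right)} + 27 m}{U{\left(22,8 \right)}} = \frac{\sqrt{-168 + \left(-55 + 96\right)} + 27 \cdot 2}{\frac{1}{8} \cdot 8} = \frac{\sqrt{-168 + 41} + 54}{1} = \left(\sqrt{-127} + 54\right) 1 = \left(i \sqrt{127} + 54\right) 1 = \left(54 + i \sqrt{127}\right) 1 = 54 + i \sqrt{127}$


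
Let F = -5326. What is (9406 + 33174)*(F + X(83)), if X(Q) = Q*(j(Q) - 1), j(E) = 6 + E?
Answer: 84223240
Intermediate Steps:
X(Q) = Q*(5 + Q) (X(Q) = Q*((6 + Q) - 1) = Q*(5 + Q))
(9406 + 33174)*(F + X(83)) = (9406 + 33174)*(-5326 + 83*(5 + 83)) = 42580*(-5326 + 83*88) = 42580*(-5326 + 7304) = 42580*1978 = 84223240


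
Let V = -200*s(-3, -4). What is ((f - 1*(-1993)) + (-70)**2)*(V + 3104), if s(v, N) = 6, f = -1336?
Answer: 10580528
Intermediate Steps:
V = -1200 (V = -200*6 = -1200)
((f - 1*(-1993)) + (-70)**2)*(V + 3104) = ((-1336 - 1*(-1993)) + (-70)**2)*(-1200 + 3104) = ((-1336 + 1993) + 4900)*1904 = (657 + 4900)*1904 = 5557*1904 = 10580528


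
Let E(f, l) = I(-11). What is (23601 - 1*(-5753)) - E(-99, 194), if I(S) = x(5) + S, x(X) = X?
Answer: 29360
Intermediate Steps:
I(S) = 5 + S
E(f, l) = -6 (E(f, l) = 5 - 11 = -6)
(23601 - 1*(-5753)) - E(-99, 194) = (23601 - 1*(-5753)) - 1*(-6) = (23601 + 5753) + 6 = 29354 + 6 = 29360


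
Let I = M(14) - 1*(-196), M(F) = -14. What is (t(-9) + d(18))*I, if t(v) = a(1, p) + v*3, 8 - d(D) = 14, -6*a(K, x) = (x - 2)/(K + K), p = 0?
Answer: -17927/3 ≈ -5975.7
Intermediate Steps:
a(K, x) = -(-2 + x)/(12*K) (a(K, x) = -(x - 2)/(6*(K + K)) = -(-2 + x)/(6*(2*K)) = -(-2 + x)*1/(2*K)/6 = -(-2 + x)/(12*K))
d(D) = -6 (d(D) = 8 - 1*14 = 8 - 14 = -6)
I = 182 (I = -14 - 1*(-196) = -14 + 196 = 182)
t(v) = 1/6 + 3*v (t(v) = (1/12)*(2 - 1*0)/1 + v*3 = (1/12)*1*(2 + 0) + 3*v = (1/12)*1*2 + 3*v = 1/6 + 3*v)
(t(-9) + d(18))*I = ((1/6 + 3*(-9)) - 6)*182 = ((1/6 - 27) - 6)*182 = (-161/6 - 6)*182 = -197/6*182 = -17927/3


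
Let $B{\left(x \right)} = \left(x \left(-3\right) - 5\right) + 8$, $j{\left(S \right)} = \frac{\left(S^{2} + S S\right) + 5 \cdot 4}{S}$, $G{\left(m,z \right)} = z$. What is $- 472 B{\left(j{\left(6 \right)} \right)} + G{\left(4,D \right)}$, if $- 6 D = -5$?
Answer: $\frac{121781}{6} \approx 20297.0$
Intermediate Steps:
$D = \frac{5}{6}$ ($D = \left(- \frac{1}{6}\right) \left(-5\right) = \frac{5}{6} \approx 0.83333$)
$j{\left(S \right)} = \frac{20 + 2 S^{2}}{S}$ ($j{\left(S \right)} = \frac{\left(S^{2} + S^{2}\right) + 20}{S} = \frac{2 S^{2} + 20}{S} = \frac{20 + 2 S^{2}}{S}$)
$B{\left(x \right)} = 3 - 3 x$ ($B{\left(x \right)} = \left(- 3 x - 5\right) + 8 = \left(-5 - 3 x\right) + 8 = 3 - 3 x$)
$- 472 B{\left(j{\left(6 \right)} \right)} + G{\left(4,D \right)} = - 472 \left(3 - 3 \left(2 \cdot 6 + \frac{20}{6}\right)\right) + \frac{5}{6} = - 472 \left(3 - 3 \left(12 + 20 \cdot \frac{1}{6}\right)\right) + \frac{5}{6} = - 472 \left(3 - 3 \left(12 + \frac{10}{3}\right)\right) + \frac{5}{6} = - 472 \left(3 - 46\right) + \frac{5}{6} = \left(-472\right) \left(-43\right) + \frac{5}{6} = 20296 + \frac{5}{6} = \frac{121781}{6}$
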